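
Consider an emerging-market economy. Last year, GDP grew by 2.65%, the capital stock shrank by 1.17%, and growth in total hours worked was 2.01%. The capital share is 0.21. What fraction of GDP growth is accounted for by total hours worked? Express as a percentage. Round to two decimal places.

59.92%

Labor's share = 1 − 0.21 = 0.79.
Total hours worked contributed 0.79 × 2.01 = 1.5879 pp.
Share of growth = 1.5879 / 2.65 × 100 = 59.9208%.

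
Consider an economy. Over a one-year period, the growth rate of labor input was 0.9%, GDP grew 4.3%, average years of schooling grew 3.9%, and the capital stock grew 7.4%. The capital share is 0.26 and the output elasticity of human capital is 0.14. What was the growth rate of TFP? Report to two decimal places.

Labor's share = 1 − 0.26 − 0.14 = 0.6.
The capital stock: 0.26 × 7.4 = 1.924 pp.
Average years of schooling: 0.14 × 3.9 = 0.546 pp.
Labor input: 0.6 × 0.9 = 0.54 pp.
TFP growth = 4.3 − 3.01 = 1.29%.

1.29%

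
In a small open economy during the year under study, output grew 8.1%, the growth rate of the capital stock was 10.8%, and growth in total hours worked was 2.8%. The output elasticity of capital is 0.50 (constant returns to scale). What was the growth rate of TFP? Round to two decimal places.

Labor's share = 1 − 0.5 = 0.5.
The capital stock: 0.5 × 10.8 = 5.4 pp.
Total hours worked: 0.5 × 2.8 = 1.4 pp.
TFP growth = 8.1 − 6.8 = 1.3%.

TFP growth was 1.30%.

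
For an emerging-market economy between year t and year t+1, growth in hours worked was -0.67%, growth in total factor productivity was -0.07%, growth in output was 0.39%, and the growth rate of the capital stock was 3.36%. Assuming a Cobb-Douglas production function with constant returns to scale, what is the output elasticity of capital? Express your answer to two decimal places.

α = 0.28

gY = gA + α·gK + (1−α)·gL, so gY − gA − gL = α(gK − gL).
0.39 + 0.07 + 0.67 = α × (3.36 − (-0.67)).
1.13 = 4.03 α, so α = 0.2804.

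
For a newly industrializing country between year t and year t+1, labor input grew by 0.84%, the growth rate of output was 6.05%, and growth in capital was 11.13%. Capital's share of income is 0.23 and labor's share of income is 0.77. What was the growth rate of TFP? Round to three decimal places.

2.843%

Labor's share = 1 − 0.23 = 0.77.
Capital: 0.23 × 11.13 = 2.5599 pp.
Labor input: 0.77 × 0.84 = 0.6468 pp.
TFP growth = 6.05 − 3.2067 = 2.8433%.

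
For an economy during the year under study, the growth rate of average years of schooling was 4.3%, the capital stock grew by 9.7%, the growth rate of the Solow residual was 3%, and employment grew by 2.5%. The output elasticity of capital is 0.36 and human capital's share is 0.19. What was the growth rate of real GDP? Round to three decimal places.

Labor's share = 1 − 0.36 − 0.19 = 0.45.
The capital stock: 0.36 × 9.7 = 3.492 pp.
Average years of schooling: 0.19 × 4.3 = 0.817 pp.
Employment: 0.45 × 2.5 = 1.125 pp.
Output growth = 3 + 5.434 = 8.434%.

Real GDP growth was 8.434%.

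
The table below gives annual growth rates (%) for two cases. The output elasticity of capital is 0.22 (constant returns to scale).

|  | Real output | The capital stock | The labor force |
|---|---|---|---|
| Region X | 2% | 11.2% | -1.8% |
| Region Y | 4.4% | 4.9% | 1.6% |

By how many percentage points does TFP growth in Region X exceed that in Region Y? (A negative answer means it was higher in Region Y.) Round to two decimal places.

Labor's share = 1 − 0.22 = 0.78.
Region X: TFP = 2 − 2.464 + 1.404 = 0.94%.
Region Y: TFP = 4.4 − 1.078 − 1.248 = 2.074%.
Difference = 0.94 − (2.074) = -1.134 pp.

-1.13 percentage points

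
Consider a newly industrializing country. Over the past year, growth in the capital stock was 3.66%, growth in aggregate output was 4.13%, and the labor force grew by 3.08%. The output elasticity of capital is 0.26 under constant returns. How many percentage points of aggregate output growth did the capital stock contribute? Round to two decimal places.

0.95

Contribution = share × growth = 0.26 × 3.66 = 0.9516 pp.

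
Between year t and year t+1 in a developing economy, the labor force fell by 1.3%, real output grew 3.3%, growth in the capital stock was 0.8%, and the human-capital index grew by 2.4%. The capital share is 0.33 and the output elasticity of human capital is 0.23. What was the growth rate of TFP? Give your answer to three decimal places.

Labor's share = 1 − 0.33 − 0.23 = 0.44.
The capital stock: 0.33 × 0.8 = 0.264 pp.
The human-capital index: 0.23 × 2.4 = 0.552 pp.
The labor force: 0.44 × (-1.3) = -0.572 pp.
TFP growth = 3.3 − 0.244 = 3.056%.

TFP grew 3.056%.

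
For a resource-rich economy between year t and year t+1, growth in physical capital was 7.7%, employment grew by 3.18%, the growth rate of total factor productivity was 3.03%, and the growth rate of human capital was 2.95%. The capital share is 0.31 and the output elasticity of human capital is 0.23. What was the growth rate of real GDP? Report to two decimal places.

Labor's share = 1 − 0.31 − 0.23 = 0.46.
Physical capital: 0.31 × 7.7 = 2.387 pp.
Human capital: 0.23 × 2.95 = 0.6785 pp.
Employment: 0.46 × 3.18 = 1.4628 pp.
Output growth = 3.03 + 4.5283 = 7.5583%.

7.56%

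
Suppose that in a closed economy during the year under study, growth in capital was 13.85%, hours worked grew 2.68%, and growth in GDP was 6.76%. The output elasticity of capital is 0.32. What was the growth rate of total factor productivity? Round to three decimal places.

Labor's share = 1 − 0.32 = 0.68.
Capital: 0.32 × 13.85 = 4.432 pp.
Hours worked: 0.68 × 2.68 = 1.8224 pp.
TFP growth = 6.76 − 6.2544 = 0.5056%.

Total factor productivity grew 0.506%.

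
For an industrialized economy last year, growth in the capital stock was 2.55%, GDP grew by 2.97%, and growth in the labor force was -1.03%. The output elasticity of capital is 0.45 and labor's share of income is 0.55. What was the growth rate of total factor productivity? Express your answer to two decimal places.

2.39%

Labor's share = 1 − 0.45 = 0.55.
The capital stock: 0.45 × 2.55 = 1.1475 pp.
The labor force: 0.55 × (-1.03) = -0.5665 pp.
TFP growth = 2.97 − 0.581 = 2.389%.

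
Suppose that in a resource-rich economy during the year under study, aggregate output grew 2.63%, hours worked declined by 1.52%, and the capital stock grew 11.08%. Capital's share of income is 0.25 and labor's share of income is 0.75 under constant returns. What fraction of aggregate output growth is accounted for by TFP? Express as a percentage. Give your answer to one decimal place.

Labor's share = 1 − 0.25 = 0.75.
The capital stock: 0.25 × 11.08 = 2.77 pp.
Hours worked: 0.75 × (-1.52) = -1.14 pp.
TFP growth = 2.63 − 1.63 = 1%.
TFP share of growth = 1 / 2.63 × 100 = 38.023%.

38.0%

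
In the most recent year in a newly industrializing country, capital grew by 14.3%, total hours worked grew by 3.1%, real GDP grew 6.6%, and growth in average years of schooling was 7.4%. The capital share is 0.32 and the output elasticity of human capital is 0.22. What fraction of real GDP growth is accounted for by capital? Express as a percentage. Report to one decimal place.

Capital accounted for 69.3% of growth.

Capital contributed 0.32 × 14.3 = 4.576 pp.
Share of growth = 4.576 / 6.6 × 100 = 69.333%.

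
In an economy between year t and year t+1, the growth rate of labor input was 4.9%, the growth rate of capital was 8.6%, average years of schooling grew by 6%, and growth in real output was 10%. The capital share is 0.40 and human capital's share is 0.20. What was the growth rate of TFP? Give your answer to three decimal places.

TFP grew 3.400%.

Labor's share = 1 − 0.4 − 0.2 = 0.4.
Capital: 0.4 × 8.6 = 3.44 pp.
Average years of schooling: 0.2 × 6 = 1.2 pp.
Labor input: 0.4 × 4.9 = 1.96 pp.
TFP growth = 10 − 6.6 = 3.4%.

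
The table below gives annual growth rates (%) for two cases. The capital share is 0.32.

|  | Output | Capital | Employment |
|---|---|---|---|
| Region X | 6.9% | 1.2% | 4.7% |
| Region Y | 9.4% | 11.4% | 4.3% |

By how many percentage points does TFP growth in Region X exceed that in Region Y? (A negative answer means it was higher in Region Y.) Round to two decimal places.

0.49 percentage points

Labor's share = 1 − 0.32 = 0.68.
Region X: TFP = 6.9 − 0.384 − 3.196 = 3.32%.
Region Y: TFP = 9.4 − 3.648 − 2.924 = 2.828%.
Difference = 3.32 − (2.828) = 0.492 pp.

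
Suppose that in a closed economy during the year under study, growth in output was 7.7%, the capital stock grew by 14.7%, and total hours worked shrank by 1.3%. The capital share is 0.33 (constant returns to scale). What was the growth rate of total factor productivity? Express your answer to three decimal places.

3.720%

Labor's share = 1 − 0.33 = 0.67.
The capital stock: 0.33 × 14.7 = 4.851 pp.
Total hours worked: 0.67 × (-1.3) = -0.871 pp.
TFP growth = 7.7 − 3.98 = 3.72%.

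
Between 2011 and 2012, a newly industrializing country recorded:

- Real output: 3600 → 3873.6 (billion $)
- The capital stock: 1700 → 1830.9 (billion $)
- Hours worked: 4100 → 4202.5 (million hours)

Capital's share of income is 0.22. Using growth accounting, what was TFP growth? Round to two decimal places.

Real output growth = (3873.6 − 3600) / 3600 = 7.6%.
The capital stock growth = (1830.9 − 1700) / 1700 = 7.7%.
Hours worked growth = (4202.5 − 4100) / 4100 = 2.5%.
Labor's share = 1 − 0.22 = 0.78.
The capital stock: 0.22 × 7.7 = 1.694 pp.
Hours worked: 0.78 × 2.5 = 1.95 pp.
TFP growth = 7.6 − 3.644 = 3.956%.

TFP growth was 3.96%.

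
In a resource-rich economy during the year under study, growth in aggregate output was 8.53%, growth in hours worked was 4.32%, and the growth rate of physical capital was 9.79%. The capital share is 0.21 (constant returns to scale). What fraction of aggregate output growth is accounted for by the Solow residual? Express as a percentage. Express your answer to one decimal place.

The Solow residual accounted for 35.9% of growth.

Labor's share = 1 − 0.21 = 0.79.
Physical capital: 0.21 × 9.79 = 2.0559 pp.
Hours worked: 0.79 × 4.32 = 3.4128 pp.
TFP growth = 8.53 − 5.4687 = 3.0613%.
TFP share of growth = 3.0613 / 8.53 × 100 = 35.889%.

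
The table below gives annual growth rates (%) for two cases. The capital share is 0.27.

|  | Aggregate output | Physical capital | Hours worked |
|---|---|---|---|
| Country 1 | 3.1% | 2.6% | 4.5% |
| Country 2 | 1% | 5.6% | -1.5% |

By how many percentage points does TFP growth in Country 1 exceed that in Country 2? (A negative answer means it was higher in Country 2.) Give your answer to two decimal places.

-1.47 percentage points

Labor's share = 1 − 0.27 = 0.73.
Country 1: TFP = 3.1 − 0.702 − 3.285 = -0.887%.
Country 2: TFP = 1 − 1.512 + 1.095 = 0.583%.
Difference = -0.887 − (0.583) = -1.47 pp.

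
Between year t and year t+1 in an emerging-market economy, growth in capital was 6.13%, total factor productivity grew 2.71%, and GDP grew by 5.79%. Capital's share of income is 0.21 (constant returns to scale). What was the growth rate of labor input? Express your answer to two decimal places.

Labor input growth was 2.27%.

Labor's share = 1 − 0.21 = 0.79.
gY = gA + 0.21×6.13 + 0.79×g.
0.79×g = 5.79 − 2.71 − 1.2873 = 1.7927.
g = 1.7927 / 0.79 = 2.2692%.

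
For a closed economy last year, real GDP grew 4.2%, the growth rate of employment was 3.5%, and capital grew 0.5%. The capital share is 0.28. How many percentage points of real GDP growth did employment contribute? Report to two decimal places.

Labor's share = 1 − 0.28 = 0.72.
Contribution = share × growth = 0.72 × 3.5 = 2.52 pp.

2.52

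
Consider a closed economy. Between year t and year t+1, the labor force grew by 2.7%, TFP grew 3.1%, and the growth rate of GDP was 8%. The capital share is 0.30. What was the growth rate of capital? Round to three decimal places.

Labor's share = 1 − 0.3 = 0.7.
gY = gA + 0.7×2.7 + 0.3×g.
0.3×g = 8 − 3.1 − 1.89 = 3.01.
g = 3.01 / 0.3 = 10.03333%.

10.033%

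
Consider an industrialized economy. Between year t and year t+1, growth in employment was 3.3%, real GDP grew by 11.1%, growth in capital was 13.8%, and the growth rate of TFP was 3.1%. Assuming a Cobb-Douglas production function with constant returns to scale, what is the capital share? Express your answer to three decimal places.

The capital share is 0.448.

gY = gA + α·gK + (1−α)·gL, so gY − gA − gL = α(gK − gL).
11.1 − 3.1 − 3.3 = α × (13.8 − 3.3).
4.7 = 10.5 α, so α = 0.44762.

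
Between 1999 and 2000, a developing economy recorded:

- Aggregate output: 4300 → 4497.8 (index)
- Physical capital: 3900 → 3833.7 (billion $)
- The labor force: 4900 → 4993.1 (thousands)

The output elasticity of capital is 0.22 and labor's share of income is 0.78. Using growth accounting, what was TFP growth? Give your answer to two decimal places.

Aggregate output growth = (4497.8 − 4300) / 4300 = 4.6%.
Physical capital growth = (3833.7 − 3900) / 3900 = -1.7%.
The labor force growth = (4993.1 − 4900) / 4900 = 1.9%.
Labor's share = 1 − 0.22 = 0.78.
Physical capital: 0.22 × (-1.7) = -0.374 pp.
The labor force: 0.78 × 1.9 = 1.482 pp.
TFP growth = 4.6 − 1.108 = 3.492%.

3.49%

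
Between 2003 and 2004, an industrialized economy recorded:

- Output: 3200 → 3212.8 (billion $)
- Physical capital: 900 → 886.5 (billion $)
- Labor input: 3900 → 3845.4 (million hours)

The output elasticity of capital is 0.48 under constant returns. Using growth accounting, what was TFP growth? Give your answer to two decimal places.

1.85%

Output growth = (3212.8 − 3200) / 3200 = 0.4%.
Physical capital growth = (886.5 − 900) / 900 = -1.5%.
Labor input growth = (3845.4 − 3900) / 3900 = -1.4%.
Labor's share = 1 − 0.48 = 0.52.
Physical capital: 0.48 × (-1.5) = -0.72 pp.
Labor input: 0.52 × (-1.4) = -0.728 pp.
TFP growth = 0.4 + 1.448 = 1.848%.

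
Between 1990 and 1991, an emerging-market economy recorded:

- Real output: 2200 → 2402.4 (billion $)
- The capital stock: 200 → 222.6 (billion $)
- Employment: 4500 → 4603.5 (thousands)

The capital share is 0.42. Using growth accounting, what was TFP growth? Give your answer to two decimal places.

Real output growth = (2402.4 − 2200) / 2200 = 9.2%.
The capital stock growth = (222.6 − 200) / 200 = 11.3%.
Employment growth = (4603.5 − 4500) / 4500 = 2.3%.
Labor's share = 1 − 0.42 = 0.58.
The capital stock: 0.42 × 11.3 = 4.746 pp.
Employment: 0.58 × 2.3 = 1.334 pp.
TFP growth = 9.2 − 6.08 = 3.12%.

TFP growth was 3.12%.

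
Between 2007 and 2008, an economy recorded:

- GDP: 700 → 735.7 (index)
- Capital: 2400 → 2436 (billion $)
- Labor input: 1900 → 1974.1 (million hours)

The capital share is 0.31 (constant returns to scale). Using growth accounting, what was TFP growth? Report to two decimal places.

GDP growth = (735.7 − 700) / 700 = 5.1%.
Capital growth = (2436 − 2400) / 2400 = 1.5%.
Labor input growth = (1974.1 − 1900) / 1900 = 3.9%.
Labor's share = 1 − 0.31 = 0.69.
Capital: 0.31 × 1.5 = 0.465 pp.
Labor input: 0.69 × 3.9 = 2.691 pp.
TFP growth = 5.1 − 3.156 = 1.944%.

1.94%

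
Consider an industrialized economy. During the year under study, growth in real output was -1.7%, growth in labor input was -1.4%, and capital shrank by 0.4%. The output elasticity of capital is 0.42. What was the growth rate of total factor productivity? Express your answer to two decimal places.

-0.72%

Labor's share = 1 − 0.42 = 0.58.
Capital: 0.42 × (-0.4) = -0.168 pp.
Labor input: 0.58 × (-1.4) = -0.812 pp.
TFP growth = -1.7 + 0.98 = -0.72%.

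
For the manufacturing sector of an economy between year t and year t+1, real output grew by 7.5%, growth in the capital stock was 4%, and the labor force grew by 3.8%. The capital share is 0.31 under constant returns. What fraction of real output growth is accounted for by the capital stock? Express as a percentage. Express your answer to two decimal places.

The capital stock contributed 0.31 × 4 = 1.24 pp.
Share of growth = 1.24 / 7.5 × 100 = 16.5333%.

16.53%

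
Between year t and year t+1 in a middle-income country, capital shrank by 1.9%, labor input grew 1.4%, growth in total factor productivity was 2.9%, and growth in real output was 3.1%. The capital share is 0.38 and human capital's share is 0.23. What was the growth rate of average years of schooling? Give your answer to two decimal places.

1.63%

Labor's share = 1 − 0.38 − 0.23 = 0.39.
gY = gA + 0.38×(-1.9) + 0.39×1.4 + 0.23×g.
0.23×g = 3.1 − 2.9 + 0.176 = 0.376.
g = 0.376 / 0.23 = 1.6348%.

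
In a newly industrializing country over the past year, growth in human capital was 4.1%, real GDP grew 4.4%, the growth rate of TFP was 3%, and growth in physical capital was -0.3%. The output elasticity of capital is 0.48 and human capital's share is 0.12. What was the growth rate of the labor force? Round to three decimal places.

Labor's share = 1 − 0.48 − 0.12 = 0.4.
gY = gA + 0.48×(-0.3) + 0.12×4.1 + 0.4×g.
0.4×g = 4.4 − 3 − 0.348 = 1.052.
g = 1.052 / 0.4 = 2.63%.

2.630%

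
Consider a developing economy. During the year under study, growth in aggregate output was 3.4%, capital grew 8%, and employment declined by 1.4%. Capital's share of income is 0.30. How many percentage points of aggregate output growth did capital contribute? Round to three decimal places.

2.400

Contribution = share × growth = 0.3 × 8 = 2.4 pp.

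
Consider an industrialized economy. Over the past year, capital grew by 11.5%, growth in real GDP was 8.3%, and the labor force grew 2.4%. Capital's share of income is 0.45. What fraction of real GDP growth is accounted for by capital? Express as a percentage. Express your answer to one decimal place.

Capital contributed 0.45 × 11.5 = 5.175 pp.
Share of growth = 5.175 / 8.3 × 100 = 62.349%.

Capital accounted for 62.3% of growth.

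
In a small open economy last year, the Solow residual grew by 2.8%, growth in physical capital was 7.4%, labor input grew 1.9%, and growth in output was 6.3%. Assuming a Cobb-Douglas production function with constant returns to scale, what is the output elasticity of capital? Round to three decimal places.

gY = gA + α·gK + (1−α)·gL, so gY − gA − gL = α(gK − gL).
6.3 − 2.8 − 1.9 = α × (7.4 − 1.9).
1.6 = 5.5 α, so α = 0.29091.

0.291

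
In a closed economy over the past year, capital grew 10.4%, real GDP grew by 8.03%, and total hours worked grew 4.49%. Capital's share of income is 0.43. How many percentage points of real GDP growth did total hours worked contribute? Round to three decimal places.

2.559 percentage points

Labor's share = 1 − 0.43 = 0.57.
Contribution = share × growth = 0.57 × 4.49 = 2.5593 pp.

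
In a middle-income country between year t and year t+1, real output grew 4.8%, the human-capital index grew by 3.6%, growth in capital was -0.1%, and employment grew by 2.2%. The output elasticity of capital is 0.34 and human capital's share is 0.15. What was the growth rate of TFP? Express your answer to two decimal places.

3.17%

Labor's share = 1 − 0.34 − 0.15 = 0.51.
Capital: 0.34 × (-0.1) = -0.034 pp.
The human-capital index: 0.15 × 3.6 = 0.54 pp.
Employment: 0.51 × 2.2 = 1.122 pp.
TFP growth = 4.8 − 1.628 = 3.172%.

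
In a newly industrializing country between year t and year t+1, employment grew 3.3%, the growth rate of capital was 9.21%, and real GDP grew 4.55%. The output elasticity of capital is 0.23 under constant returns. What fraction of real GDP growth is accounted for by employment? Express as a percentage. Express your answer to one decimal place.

Labor's share = 1 − 0.23 = 0.77.
Employment contributed 0.77 × 3.3 = 2.541 pp.
Share of growth = 2.541 / 4.55 × 100 = 55.846%.

55.8%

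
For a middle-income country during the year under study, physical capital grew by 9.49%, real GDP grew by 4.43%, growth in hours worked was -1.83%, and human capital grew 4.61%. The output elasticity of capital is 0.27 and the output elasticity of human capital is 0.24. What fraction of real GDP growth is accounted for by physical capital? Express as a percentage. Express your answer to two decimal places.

Physical capital contributed 0.27 × 9.49 = 2.5623 pp.
Share of growth = 2.5623 / 4.43 × 100 = 57.8397%.

Physical capital accounted for 57.84% of growth.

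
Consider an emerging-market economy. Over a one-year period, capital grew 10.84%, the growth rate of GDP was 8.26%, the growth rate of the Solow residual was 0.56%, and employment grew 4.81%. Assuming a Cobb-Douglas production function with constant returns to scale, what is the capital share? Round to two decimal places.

gY = gA + α·gK + (1−α)·gL, so gY − gA − gL = α(gK − gL).
8.26 − 0.56 − 4.81 = α × (10.84 − 4.81).
2.89 = 6.03 α, so α = 0.4793.

α = 0.48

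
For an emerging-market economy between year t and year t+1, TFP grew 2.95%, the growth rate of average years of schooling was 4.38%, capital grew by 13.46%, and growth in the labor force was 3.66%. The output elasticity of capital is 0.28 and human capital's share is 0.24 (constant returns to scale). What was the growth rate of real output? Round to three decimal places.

Labor's share = 1 − 0.28 − 0.24 = 0.48.
Capital: 0.28 × 13.46 = 3.7688 pp.
Average years of schooling: 0.24 × 4.38 = 1.0512 pp.
The labor force: 0.48 × 3.66 = 1.7568 pp.
Output growth = 2.95 + 6.5768 = 9.5268%.

Real output grew 9.527%.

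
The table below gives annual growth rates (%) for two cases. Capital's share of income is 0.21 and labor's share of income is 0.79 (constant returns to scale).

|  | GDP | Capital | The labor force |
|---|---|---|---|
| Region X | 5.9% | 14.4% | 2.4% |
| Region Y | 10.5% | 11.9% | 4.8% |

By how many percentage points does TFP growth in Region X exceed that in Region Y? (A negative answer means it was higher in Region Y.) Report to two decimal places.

-3.23 percentage points

Labor's share = 1 − 0.21 = 0.79.
Region X: TFP = 5.9 − 3.024 − 1.896 = 0.98%.
Region Y: TFP = 10.5 − 2.499 − 3.792 = 4.209%.
Difference = 0.98 − (4.209) = -3.229 pp.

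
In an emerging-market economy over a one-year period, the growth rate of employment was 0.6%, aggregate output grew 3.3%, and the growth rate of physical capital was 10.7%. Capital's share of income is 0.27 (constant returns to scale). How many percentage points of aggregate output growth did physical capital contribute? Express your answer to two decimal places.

2.89 pp

Contribution = share × growth = 0.27 × 10.7 = 2.889 pp.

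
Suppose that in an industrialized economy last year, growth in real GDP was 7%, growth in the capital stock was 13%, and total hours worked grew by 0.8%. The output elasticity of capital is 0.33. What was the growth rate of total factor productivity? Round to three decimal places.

Total factor productivity grew 2.174%.

Labor's share = 1 − 0.33 = 0.67.
The capital stock: 0.33 × 13 = 4.29 pp.
Total hours worked: 0.67 × 0.8 = 0.536 pp.
TFP growth = 7 − 4.826 = 2.174%.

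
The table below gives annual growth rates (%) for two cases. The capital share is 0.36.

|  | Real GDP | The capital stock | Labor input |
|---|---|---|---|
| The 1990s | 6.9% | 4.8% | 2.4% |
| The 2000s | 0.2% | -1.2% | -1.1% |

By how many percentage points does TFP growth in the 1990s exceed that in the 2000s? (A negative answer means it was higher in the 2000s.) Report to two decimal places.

2.30 percentage points

Labor's share = 1 − 0.36 = 0.64.
The 1990s: TFP = 6.9 − 1.728 − 1.536 = 3.636%.
The 2000s: TFP = 0.2 + 0.432 + 0.704 = 1.336%.
Difference = 3.636 − (1.336) = 2.3 pp.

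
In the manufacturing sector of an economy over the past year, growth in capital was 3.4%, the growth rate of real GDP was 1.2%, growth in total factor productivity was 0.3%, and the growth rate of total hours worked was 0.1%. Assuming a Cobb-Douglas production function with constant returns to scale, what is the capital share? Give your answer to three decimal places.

gY = gA + α·gK + (1−α)·gL, so gY − gA − gL = α(gK − gL).
1.2 − 0.3 − 0.1 = α × (3.4 − 0.1).
0.8 = 3.3 α, so α = 0.24242.

The capital share is 0.242.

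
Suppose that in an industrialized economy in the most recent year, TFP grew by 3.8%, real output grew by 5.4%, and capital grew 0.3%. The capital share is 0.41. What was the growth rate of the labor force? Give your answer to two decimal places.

2.50%

Labor's share = 1 − 0.41 = 0.59.
gY = gA + 0.41×0.3 + 0.59×g.
0.59×g = 5.4 − 3.8 − 0.123 = 1.477.
g = 1.477 / 0.59 = 2.5034%.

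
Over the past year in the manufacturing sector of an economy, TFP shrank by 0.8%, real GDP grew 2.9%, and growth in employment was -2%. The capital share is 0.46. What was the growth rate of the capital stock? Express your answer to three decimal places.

Labor's share = 1 − 0.46 = 0.54.
gY = gA + 0.54×(-2) + 0.46×g.
0.46×g = 2.9 + 0.8 + 1.08 = 4.78.
g = 4.78 / 0.46 = 10.3913%.

The capital stock growth was 10.391%.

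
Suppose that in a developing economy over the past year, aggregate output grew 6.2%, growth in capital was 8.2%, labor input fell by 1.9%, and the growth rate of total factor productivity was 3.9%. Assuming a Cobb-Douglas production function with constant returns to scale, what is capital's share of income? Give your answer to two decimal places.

α = 0.42

gY = gA + α·gK + (1−α)·gL, so gY − gA − gL = α(gK − gL).
6.2 − 3.9 + 1.9 = α × (8.2 − (-1.9)).
4.2 = 10.1 α, so α = 0.4158.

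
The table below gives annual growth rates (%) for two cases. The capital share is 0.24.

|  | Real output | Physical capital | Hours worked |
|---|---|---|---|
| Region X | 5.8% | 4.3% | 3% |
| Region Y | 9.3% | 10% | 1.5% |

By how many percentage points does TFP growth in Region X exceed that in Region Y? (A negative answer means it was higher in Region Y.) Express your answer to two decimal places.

Labor's share = 1 − 0.24 = 0.76.
Region X: TFP = 5.8 − 1.032 − 2.28 = 2.488%.
Region Y: TFP = 9.3 − 2.4 − 1.14 = 5.76%.
Difference = 2.488 − (5.76) = -3.272 pp.

-3.27 percentage points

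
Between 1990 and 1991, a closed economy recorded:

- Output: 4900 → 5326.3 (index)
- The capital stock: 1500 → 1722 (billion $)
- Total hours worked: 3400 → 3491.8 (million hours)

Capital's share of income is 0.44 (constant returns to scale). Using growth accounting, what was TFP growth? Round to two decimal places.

TFP growth was 0.68%.

Output growth = (5326.3 − 4900) / 4900 = 8.7%.
The capital stock growth = (1722 − 1500) / 1500 = 14.8%.
Total hours worked growth = (3491.8 − 3400) / 3400 = 2.7%.
Labor's share = 1 − 0.44 = 0.56.
The capital stock: 0.44 × 14.8 = 6.512 pp.
Total hours worked: 0.56 × 2.7 = 1.512 pp.
TFP growth = 8.7 − 8.024 = 0.676%.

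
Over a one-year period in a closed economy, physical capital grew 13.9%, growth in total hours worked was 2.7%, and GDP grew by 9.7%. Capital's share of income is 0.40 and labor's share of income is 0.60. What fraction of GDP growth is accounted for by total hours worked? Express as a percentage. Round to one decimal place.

Labor's share = 1 − 0.4 = 0.6.
Total hours worked contributed 0.6 × 2.7 = 1.62 pp.
Share of growth = 1.62 / 9.7 × 100 = 16.701%.

Total hours worked accounted for 16.7% of growth.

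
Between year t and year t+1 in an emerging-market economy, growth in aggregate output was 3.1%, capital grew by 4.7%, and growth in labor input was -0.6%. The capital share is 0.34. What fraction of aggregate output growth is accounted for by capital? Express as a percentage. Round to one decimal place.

Capital accounted for 51.5% of growth.

Capital contributed 0.34 × 4.7 = 1.598 pp.
Share of growth = 1.598 / 3.1 × 100 = 51.548%.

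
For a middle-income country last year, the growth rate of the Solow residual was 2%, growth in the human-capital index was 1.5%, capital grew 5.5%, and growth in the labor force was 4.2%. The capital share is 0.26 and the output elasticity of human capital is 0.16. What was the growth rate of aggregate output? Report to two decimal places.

Aggregate output growth was 6.11%.

Labor's share = 1 − 0.26 − 0.16 = 0.58.
Capital: 0.26 × 5.5 = 1.43 pp.
The human-capital index: 0.16 × 1.5 = 0.24 pp.
The labor force: 0.58 × 4.2 = 2.436 pp.
Output growth = 2 + 4.106 = 6.106%.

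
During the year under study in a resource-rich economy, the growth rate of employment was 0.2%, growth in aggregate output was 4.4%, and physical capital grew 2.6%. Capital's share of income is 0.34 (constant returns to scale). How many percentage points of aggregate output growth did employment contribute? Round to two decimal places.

0.13 pp

Labor's share = 1 − 0.34 = 0.66.
Contribution = share × growth = 0.66 × 0.2 = 0.132 pp.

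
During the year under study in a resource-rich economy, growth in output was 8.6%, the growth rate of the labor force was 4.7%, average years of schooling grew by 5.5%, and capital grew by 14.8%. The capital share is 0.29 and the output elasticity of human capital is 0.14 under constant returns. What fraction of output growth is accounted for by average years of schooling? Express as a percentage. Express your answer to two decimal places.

Average years of schooling contributed 0.14 × 5.5 = 0.77 pp.
Share of growth = 0.77 / 8.6 × 100 = 8.9535%.

Average years of schooling accounted for 8.95% of growth.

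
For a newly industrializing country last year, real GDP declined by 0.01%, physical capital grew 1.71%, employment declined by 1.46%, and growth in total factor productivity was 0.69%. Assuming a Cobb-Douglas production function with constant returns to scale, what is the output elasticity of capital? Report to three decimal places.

gY = gA + α·gK + (1−α)·gL, so gY − gA − gL = α(gK − gL).
-0.01 − 0.69 + 1.46 = α × (1.71 − (-1.46)).
0.76 = 3.17 α, so α = 0.23975.

0.240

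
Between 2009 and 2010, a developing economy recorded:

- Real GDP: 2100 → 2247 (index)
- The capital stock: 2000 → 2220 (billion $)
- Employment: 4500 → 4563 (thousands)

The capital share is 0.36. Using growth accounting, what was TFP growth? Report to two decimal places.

Real GDP growth = (2247 − 2100) / 2100 = 7%.
The capital stock growth = (2220 − 2000) / 2000 = 11%.
Employment growth = (4563 − 4500) / 4500 = 1.4%.
Labor's share = 1 − 0.36 = 0.64.
The capital stock: 0.36 × 11 = 3.96 pp.
Employment: 0.64 × 1.4 = 0.896 pp.
TFP growth = 7 − 4.856 = 2.144%.

2.14%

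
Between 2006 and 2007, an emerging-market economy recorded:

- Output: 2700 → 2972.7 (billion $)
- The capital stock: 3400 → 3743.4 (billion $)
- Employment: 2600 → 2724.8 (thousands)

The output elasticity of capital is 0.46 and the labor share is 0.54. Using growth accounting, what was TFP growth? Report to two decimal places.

Output growth = (2972.7 − 2700) / 2700 = 10.1%.
The capital stock growth = (3743.4 − 3400) / 3400 = 10.1%.
Employment growth = (2724.8 − 2600) / 2600 = 4.8%.
Labor's share = 1 − 0.46 = 0.54.
The capital stock: 0.46 × 10.1 = 4.646 pp.
Employment: 0.54 × 4.8 = 2.592 pp.
TFP growth = 10.1 − 7.238 = 2.862%.

2.86%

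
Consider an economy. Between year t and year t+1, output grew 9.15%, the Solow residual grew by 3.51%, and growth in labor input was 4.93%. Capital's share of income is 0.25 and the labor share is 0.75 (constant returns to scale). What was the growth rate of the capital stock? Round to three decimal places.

7.770%

Labor's share = 1 − 0.25 = 0.75.
gY = gA + 0.75×4.93 + 0.25×g.
0.25×g = 9.15 − 3.51 − 3.6975 = 1.9425.
g = 1.9425 / 0.25 = 7.77%.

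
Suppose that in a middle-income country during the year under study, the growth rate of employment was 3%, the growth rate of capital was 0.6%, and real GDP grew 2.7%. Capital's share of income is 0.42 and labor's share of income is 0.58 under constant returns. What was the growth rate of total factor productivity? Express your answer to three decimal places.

Labor's share = 1 − 0.42 = 0.58.
Capital: 0.42 × 0.6 = 0.252 pp.
Employment: 0.58 × 3 = 1.74 pp.
TFP growth = 2.7 − 1.992 = 0.708%.

0.708%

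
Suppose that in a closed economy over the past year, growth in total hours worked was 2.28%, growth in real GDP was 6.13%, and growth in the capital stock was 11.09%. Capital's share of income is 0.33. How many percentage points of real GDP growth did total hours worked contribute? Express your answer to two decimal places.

Labor's share = 1 − 0.33 = 0.67.
Contribution = share × growth = 0.67 × 2.28 = 1.5276 pp.

1.53 pp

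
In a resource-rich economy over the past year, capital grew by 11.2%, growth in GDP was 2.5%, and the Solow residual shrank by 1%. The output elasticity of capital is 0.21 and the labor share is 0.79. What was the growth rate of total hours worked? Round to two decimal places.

Labor's share = 1 − 0.21 = 0.79.
gY = gA + 0.21×11.2 + 0.79×g.
0.79×g = 2.5 + 1 − 2.352 = 1.148.
g = 1.148 / 0.79 = 1.4532%.

1.45%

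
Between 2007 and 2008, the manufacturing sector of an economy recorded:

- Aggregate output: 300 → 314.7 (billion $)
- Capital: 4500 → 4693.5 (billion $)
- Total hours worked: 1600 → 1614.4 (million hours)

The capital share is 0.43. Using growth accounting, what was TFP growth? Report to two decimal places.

2.54%

Aggregate output growth = (314.7 − 300) / 300 = 4.9%.
Capital growth = (4693.5 − 4500) / 4500 = 4.3%.
Total hours worked growth = (1614.4 − 1600) / 1600 = 0.9%.
Labor's share = 1 − 0.43 = 0.57.
Capital: 0.43 × 4.3 = 1.849 pp.
Total hours worked: 0.57 × 0.9 = 0.513 pp.
TFP growth = 4.9 − 2.362 = 2.538%.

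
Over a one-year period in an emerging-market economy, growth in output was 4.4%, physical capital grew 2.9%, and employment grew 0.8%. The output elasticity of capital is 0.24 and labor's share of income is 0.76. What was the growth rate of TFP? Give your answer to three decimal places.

TFP grew 3.096%.

Labor's share = 1 − 0.24 = 0.76.
Physical capital: 0.24 × 2.9 = 0.696 pp.
Employment: 0.76 × 0.8 = 0.608 pp.
TFP growth = 4.4 − 1.304 = 3.096%.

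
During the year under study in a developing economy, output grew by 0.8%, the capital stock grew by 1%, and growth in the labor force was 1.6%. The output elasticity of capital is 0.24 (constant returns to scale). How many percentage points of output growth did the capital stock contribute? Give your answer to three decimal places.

Contribution = share × growth = 0.24 × 1 = 0.24 pp.

0.240 pp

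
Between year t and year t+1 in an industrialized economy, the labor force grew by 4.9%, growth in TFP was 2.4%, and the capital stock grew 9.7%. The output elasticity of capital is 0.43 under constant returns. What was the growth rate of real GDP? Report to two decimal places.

Labor's share = 1 − 0.43 = 0.57.
The capital stock: 0.43 × 9.7 = 4.171 pp.
The labor force: 0.57 × 4.9 = 2.793 pp.
Output growth = 2.4 + 6.964 = 9.364%.

Real GDP growth was 9.36%.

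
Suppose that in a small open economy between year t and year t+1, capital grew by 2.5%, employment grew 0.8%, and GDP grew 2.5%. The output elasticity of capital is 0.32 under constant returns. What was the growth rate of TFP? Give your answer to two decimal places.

Labor's share = 1 − 0.32 = 0.68.
Capital: 0.32 × 2.5 = 0.8 pp.
Employment: 0.68 × 0.8 = 0.544 pp.
TFP growth = 2.5 − 1.344 = 1.156%.

TFP growth was 1.16%.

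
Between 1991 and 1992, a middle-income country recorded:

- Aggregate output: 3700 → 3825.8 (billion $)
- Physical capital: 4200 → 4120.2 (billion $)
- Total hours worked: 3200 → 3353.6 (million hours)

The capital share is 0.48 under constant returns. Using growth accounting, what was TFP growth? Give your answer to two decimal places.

1.82%

Aggregate output growth = (3825.8 − 3700) / 3700 = 3.4%.
Physical capital growth = (4120.2 − 4200) / 4200 = -1.9%.
Total hours worked growth = (3353.6 − 3200) / 3200 = 4.8%.
Labor's share = 1 − 0.48 = 0.52.
Physical capital: 0.48 × (-1.9) = -0.912 pp.
Total hours worked: 0.52 × 4.8 = 2.496 pp.
TFP growth = 3.4 − 1.584 = 1.816%.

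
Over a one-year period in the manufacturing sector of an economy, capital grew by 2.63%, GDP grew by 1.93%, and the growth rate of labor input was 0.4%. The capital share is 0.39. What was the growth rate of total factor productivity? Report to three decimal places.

0.660%

Labor's share = 1 − 0.39 = 0.61.
Capital: 0.39 × 2.63 = 1.0257 pp.
Labor input: 0.61 × 0.4 = 0.244 pp.
TFP growth = 1.93 − 1.2697 = 0.6603%.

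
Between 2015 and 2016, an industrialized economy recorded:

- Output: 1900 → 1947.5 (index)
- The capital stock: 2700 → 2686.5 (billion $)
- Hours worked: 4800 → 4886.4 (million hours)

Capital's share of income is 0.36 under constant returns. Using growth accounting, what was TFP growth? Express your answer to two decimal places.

Output growth = (1947.5 − 1900) / 1900 = 2.5%.
The capital stock growth = (2686.5 − 2700) / 2700 = -0.5%.
Hours worked growth = (4886.4 − 4800) / 4800 = 1.8%.
Labor's share = 1 − 0.36 = 0.64.
The capital stock: 0.36 × (-0.5) = -0.18 pp.
Hours worked: 0.64 × 1.8 = 1.152 pp.
TFP growth = 2.5 − 0.972 = 1.528%.

TFP grew 1.53%.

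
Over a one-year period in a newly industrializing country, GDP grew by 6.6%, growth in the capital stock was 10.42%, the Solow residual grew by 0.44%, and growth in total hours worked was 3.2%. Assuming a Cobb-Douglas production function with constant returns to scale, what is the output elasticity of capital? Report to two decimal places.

gY = gA + α·gK + (1−α)·gL, so gY − gA − gL = α(gK − gL).
6.6 − 0.44 − 3.2 = α × (10.42 − 3.2).
2.96 = 7.22 α, so α = 0.41.

α = 0.41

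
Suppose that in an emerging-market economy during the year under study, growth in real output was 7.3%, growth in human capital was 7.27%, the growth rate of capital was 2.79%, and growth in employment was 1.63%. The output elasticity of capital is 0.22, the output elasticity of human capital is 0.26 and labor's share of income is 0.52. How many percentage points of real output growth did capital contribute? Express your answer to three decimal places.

Contribution = share × growth = 0.22 × 2.79 = 0.6138 pp.

0.614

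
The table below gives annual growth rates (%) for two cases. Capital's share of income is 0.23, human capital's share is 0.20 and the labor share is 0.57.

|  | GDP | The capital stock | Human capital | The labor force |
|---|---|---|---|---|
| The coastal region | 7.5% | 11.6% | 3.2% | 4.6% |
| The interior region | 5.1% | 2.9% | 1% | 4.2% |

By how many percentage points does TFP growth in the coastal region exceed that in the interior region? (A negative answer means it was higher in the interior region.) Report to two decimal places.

-0.27 percentage points

Labor's share = 1 − 0.23 − 0.2 = 0.57.
The coastal region: TFP = 7.5 − 2.668 − 0.64 − 2.622 = 1.57%.
The interior region: TFP = 5.1 − 0.667 − 0.2 − 2.394 = 1.839%.
Difference = 1.57 − (1.839) = -0.269 pp.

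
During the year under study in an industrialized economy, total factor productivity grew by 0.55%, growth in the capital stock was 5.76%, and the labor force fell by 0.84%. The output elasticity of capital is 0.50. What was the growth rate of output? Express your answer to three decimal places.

Labor's share = 1 − 0.5 = 0.5.
The capital stock: 0.5 × 5.76 = 2.88 pp.
The labor force: 0.5 × (-0.84) = -0.42 pp.
Output growth = 0.55 + 2.46 = 3.01%.

3.010%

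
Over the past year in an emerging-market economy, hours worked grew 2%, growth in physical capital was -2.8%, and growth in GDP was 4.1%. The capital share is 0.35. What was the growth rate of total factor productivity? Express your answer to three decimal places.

Labor's share = 1 − 0.35 = 0.65.
Physical capital: 0.35 × (-2.8) = -0.98 pp.
Hours worked: 0.65 × 2 = 1.3 pp.
TFP growth = 4.1 − 0.32 = 3.78%.

Total factor productivity grew 3.780%.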